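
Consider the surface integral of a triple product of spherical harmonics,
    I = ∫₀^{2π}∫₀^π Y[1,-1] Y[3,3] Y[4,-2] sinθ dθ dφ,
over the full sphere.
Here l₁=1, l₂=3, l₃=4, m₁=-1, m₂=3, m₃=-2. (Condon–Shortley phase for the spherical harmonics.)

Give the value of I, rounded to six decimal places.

0.061558

Rules hold: Σm=0, L=8 even, 2≤4≤4.
N = 3·7·9 = 189
Δ = 0!·2!·6!/9! = 1/252
Racah Σ t=0..0: t=0:+1/36 = 1/36
⇒ 3j(1 3 4; 0 0 0)² = 4/63, sgn +1
Racah Σ t=0..0: t=0:+1/1440 = 1/1440
⇒ 3j(1 3 4; -1 3 -2)² = 1/252, sgn +1
4πI² = N·(3j₀)²·(3jₘ)² = 1/21
I = +1·√(0.047619/4π) = 0.06155813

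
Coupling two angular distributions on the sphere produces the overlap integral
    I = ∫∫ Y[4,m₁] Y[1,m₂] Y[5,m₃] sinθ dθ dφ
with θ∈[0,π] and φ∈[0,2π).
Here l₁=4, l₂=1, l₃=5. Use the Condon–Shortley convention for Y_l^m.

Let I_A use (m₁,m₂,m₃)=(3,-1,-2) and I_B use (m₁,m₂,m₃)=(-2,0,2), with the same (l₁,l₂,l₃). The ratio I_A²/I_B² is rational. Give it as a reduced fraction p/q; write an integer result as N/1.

1/7

l's match ⇒ only the (l;m) 3-j factors differ between A and B.
A: triangle coeff Δ(4,1,5) = 1/495; Σ_t [0,0]: t=0:+1/10080 = 1/10080; (3j)²=1/165 [(4 1 5; 3 -1 -2)], sign=-1
B: triangle coeff Δ(4,1,5) = 1/495; Σ_t [0,0]: t=0:+1/1440 = 1/1440; (3j)²=7/165 [(4 1 5; -2 0 2)], sign=-1
I_A²/I_B² = (1/165)/(7/165) = 1/7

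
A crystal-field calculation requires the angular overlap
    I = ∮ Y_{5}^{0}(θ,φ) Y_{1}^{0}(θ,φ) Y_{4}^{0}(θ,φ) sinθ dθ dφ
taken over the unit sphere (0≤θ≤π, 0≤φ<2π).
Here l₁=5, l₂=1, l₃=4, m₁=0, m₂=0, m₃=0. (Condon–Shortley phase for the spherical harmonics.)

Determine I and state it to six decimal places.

0.245532

m-sum 0 ✓  L=10 even ✓  4≤4≤6 ✓
Π(2lᵢ+1) = 11×3×9 = 297
triangle coeff Δ(5,1,4) = 1/495
Σ_t [1,1]: t=1:−1/576 = -1/576
(3j)²=5/99 [(5 1 4; 0 0 0)], sign=-1
(m-triple is (0,0,0) — same symbol as above.)
⇒ 4πI² = 25/33
I = (+1)√(25/33/(4π)) = 0.24553200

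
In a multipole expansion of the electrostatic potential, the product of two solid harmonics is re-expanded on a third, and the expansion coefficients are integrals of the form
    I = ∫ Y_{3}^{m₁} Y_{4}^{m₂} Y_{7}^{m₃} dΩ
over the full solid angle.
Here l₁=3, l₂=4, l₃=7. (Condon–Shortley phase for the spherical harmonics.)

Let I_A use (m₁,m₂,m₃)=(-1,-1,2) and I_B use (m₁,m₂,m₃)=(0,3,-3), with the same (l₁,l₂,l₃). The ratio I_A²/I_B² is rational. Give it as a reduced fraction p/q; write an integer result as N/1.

21/8

Same 3,4,7: normalisation and zero-m 3j drop out of the ratio.
A: Δ: 0! 6! 8! / 15! → 1/45045; sum: t=0:+1/34560 = 1/34560; 3j²(3 4 7; -1 -1 2) = Δ·Π!·Σ² = 4/143  (sign -1)
B: Δ: 0! 6! 8! / 15! → 1/45045; sum: t=0:+1/181440 = 1/181440; 3j²(3 4 7; 0 3 -3) = Δ·Π!·Σ² = 32/3003  (sign +1)
I_A²/I_B² = (4/143)/(32/3003) = 21/8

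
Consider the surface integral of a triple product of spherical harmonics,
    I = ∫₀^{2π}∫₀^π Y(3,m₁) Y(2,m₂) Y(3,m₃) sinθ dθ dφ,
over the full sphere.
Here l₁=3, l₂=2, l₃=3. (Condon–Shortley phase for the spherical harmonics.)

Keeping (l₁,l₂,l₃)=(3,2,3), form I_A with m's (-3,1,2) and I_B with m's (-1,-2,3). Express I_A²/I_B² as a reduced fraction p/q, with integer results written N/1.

5/2

Same 3,2,3: normalisation and zero-m 3j drop out of the ratio.
A: Δ: 2! 4! 2! / 9! → 1/3780; sum: t=2:+1/48 = 1/48; 3j²(3 2 3; -3 1 2) = Δ·Π!·Σ² = 5/84  (sign -1)
B: Δ: 2! 4! 2! / 9! → 1/3780; sum: t=0:+1/96 = 1/96; 3j²(3 2 3; -1 -2 3) = Δ·Π!·Σ² = 1/42  (sign +1)
I_A²/I_B² = (5/84)/(1/42) = 5/2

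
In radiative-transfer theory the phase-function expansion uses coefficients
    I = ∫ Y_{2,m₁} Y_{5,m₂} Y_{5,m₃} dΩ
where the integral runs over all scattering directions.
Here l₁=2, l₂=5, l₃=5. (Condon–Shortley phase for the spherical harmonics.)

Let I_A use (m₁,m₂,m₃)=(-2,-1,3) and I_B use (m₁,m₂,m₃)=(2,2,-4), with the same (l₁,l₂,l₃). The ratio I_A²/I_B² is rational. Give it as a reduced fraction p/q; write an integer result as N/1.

l's match ⇒ only the (l;m) 3-j factors differ between A and B.
A: triangle coeff Δ(2,5,5) = 1/38610; Σ_t [2,2]: t=2:+1/5760 = 1/5760; (3j)²=56/2145 [(2 5 5; -2 -1 3)], sign=+1
B: triangle coeff Δ(2,5,5) = 1/38610; Σ_t [0,0]: t=0:+1/20160 = 1/20160; (3j)²=12/715 [(2 5 5; 2 2 -4)], sign=-1
I_A²/I_B² = (56/2145)/(12/715) = 14/9

14/9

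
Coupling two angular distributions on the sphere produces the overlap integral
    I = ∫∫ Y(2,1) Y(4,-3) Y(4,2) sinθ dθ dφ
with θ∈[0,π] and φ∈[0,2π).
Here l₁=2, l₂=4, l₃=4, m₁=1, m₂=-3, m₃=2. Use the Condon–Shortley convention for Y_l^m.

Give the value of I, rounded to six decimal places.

Checks pass: Σm=0; 10 even; l₃=4∈[2,6].
(2·2+1)(2·4+1)(2·4+1) = 405
Δ: 2! 2! 6! / 11! → 1/13860
sum: t=0:+1/192 t=1:−1/36 t=2:+1/192 = -5/288
3j²(2 4 4; 0 0 0) = Δ·Π!·Σ² = 20/693  (sign -1)
sum: t=0:+1/240 t=1:−1/1440 = 1/288
3j²(2 4 4; 1 -3 2) = Δ·Π!·Σ² = 5/132  (sign +1)
combine: 4πI² = 405·20/693·5/132 = 375/847
take √, sign -1: I = -0.18770204

-0.187702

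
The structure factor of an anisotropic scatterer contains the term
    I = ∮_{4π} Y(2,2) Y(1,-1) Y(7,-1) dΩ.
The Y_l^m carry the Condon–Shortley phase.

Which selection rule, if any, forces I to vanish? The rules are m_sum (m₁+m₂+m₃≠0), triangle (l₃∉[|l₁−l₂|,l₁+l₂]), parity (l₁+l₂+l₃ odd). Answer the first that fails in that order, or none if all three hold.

azimuthal sum: 2 − 1 − 1 = 0  ✓
1 ≤ 7 ≤ 3 (triangle on l)  ✗
L = 2 + 1 + 7 = 10 (even)

triangle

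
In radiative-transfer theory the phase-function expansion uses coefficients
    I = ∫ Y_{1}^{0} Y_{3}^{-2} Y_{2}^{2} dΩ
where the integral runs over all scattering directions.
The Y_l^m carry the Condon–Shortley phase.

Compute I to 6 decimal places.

Checks pass: Σm=0; 6 even; l₃=2∈[2,4].
(2·1+1)(2·3+1)(2·2+1) = 105
Δ: 2! 0! 4! / 7! → 1/105
sum: t=1:−1/4 = -1/4
3j²(1 3 2; 0 0 0) = Δ·Π!·Σ² = 3/35  (sign -1)
sum: t=1:−1/24 = -1/24
3j²(1 3 2; 0 -2 2) = Δ·Π!·Σ² = 1/21  (sign -1)
combine: 4πI² = 105·3/35·1/21 = 3/7
take √, sign +1: I = 0.18467439

0.184674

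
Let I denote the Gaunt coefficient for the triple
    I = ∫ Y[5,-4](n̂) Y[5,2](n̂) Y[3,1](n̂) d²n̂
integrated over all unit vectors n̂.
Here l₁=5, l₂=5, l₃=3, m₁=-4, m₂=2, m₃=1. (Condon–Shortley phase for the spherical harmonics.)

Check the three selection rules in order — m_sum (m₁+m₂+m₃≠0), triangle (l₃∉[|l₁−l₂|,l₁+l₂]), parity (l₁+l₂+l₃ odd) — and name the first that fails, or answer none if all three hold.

m_sum

m₁+m₂+m₃ = -4 + 2 + 1 = -1  ✗
triangle: |5−5|=0 ≤ l₃=3 ≤ 5+5=10
parity: l₁+l₂+l₃ = 13 is odd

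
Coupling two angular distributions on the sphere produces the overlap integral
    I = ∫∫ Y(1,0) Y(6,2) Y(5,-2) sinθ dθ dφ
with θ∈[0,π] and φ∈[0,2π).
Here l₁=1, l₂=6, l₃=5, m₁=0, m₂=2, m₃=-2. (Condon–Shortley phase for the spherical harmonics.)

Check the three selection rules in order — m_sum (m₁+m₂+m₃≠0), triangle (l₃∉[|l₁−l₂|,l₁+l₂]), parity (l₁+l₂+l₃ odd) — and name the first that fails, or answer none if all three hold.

none

Σmᵢ = 0  ✓
l₃∈[|l₁−l₂|,l₁+l₂]=[5,7], have l₃=5  ✓
Σlᵢ = 12 ⇒ even  ✓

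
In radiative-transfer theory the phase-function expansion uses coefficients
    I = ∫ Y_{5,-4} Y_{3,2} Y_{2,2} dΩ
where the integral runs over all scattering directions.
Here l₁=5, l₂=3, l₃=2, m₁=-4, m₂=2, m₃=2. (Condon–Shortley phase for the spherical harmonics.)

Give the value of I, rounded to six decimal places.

0.268967

m-sum 0 ✓  L=10 even ✓  2≤2≤8 ✓
Π(2lᵢ+1) = 11×7×5 = 385
triangle coeff Δ(5,3,2) = 1/2310
Σ_t [3,3]: t=3:−1/144 = -1/144
(3j)²=10/231 [(5 3 2; 0 0 0)], sign=-1
Σ_t [5,5]: t=5:−1/2880 = -1/2880
(3j)²=3/55 [(5 3 2; -4 2 2)], sign=-1
⇒ 4πI² = 10/11
I = (+1)√(10/11/(4π)) = 0.26896683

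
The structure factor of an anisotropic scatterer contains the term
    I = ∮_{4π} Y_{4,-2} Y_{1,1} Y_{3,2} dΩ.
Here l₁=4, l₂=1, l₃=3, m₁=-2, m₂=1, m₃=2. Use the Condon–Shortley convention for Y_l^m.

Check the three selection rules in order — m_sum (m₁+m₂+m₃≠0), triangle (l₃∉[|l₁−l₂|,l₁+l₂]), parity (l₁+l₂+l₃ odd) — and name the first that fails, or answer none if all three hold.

m_sum

azimuthal sum: -2 + 1 + 2 = 1  ✗
3 ≤ 3 ≤ 5 (triangle on l)
L = 4 + 1 + 3 = 8 (even)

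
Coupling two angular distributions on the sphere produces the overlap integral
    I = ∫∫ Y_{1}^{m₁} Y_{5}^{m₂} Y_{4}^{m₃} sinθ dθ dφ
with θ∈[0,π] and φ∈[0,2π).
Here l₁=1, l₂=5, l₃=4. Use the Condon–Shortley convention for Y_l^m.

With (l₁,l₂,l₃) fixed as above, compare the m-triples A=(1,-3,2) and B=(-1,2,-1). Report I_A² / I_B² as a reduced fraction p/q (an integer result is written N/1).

Same 1,5,4: normalisation and zero-m 3j drop out of the ratio.
A: Δ: 2! 0! 8! / 11! → 1/495; sum: t=0:+1/2880 = 1/2880; 3j²(1 5 4; 1 -3 2) = Δ·Π!·Σ² = 28/495  (sign +1)
B: Δ: 2! 0! 8! / 11! → 1/495; sum: t=2:+1/1440 = 1/1440; 3j²(1 5 4; -1 2 -1) = Δ·Π!·Σ² = 7/165  (sign -1)
I_A²/I_B² = (28/495)/(7/165) = 4/3

4/3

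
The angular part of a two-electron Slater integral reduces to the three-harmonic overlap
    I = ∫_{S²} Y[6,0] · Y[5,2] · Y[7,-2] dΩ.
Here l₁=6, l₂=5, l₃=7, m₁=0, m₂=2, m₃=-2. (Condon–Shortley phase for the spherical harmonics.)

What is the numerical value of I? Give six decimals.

-0.056352

Rules hold: Σm=0, L=18 even, 1≤7≤11.
N = 13·11·15 = 2145
Δ = 4!·8!·6!/19! = 1/174594420
Racah Σ t=0..4: t=0:+1/4147200 t=1:−1/207360 t=2:+1/82944 t=3:−1/207360 t=4:+1/4147200 = 1/345600
⇒ 3j(6 5 7; 0 0 0)² = 420/46189, sgn -1
Racah Σ t=1..4: t=1:−1/3110400 t=2:+1/276480 t=3:−1/207360 t=4:+1/1244160 = -1/1382400
⇒ 3j(6 5 7; 0 2 -2)² = 189/92378, sgn +1
4πI² = N·(3j₀)²·(3jₘ)² = 595350/14919047
I = -1·√(0.0399054/4π) = -0.05635218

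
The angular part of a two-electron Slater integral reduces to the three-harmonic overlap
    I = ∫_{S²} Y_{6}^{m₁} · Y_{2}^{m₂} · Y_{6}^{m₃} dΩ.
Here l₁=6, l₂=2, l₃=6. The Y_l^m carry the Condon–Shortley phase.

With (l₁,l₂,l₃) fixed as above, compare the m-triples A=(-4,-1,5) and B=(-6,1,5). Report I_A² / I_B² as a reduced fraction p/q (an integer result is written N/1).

27/22

Same 6,2,6: normalisation and zero-m 3j drop out of the ratio.
A: Δ: 2! 10! 2! / 15! → 1/90090; sum: t=0:+1/7257600 t=1:−1/725760 = -1/806400; 3j²(6 2 6; -4 -1 5) = Δ·Π!·Σ² = 27/910  (sign +1)
B: Δ: 2! 10! 2! / 15! → 1/90090; sum: t=2:+1/7257600 = 1/7257600; 3j²(6 2 6; -6 1 5) = Δ·Π!·Σ² = 11/455  (sign -1)
I_A²/I_B² = (27/910)/(11/455) = 27/22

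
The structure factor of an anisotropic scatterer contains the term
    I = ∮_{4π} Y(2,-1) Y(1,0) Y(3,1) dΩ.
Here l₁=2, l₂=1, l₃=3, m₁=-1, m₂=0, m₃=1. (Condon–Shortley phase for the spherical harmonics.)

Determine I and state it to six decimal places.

Checks pass: Σm=0; 6 even; l₃=3∈[1,3].
(2·2+1)(2·1+1)(2·3+1) = 105
Δ: 0! 4! 2! / 7! → 1/105
sum: t=0:+1/4 = 1/4
3j²(2 1 3; 0 0 0) = Δ·Π!·Σ² = 3/35  (sign -1)
sum: t=0:+1/6 = 1/6
3j²(2 1 3; -1 0 1) = Δ·Π!·Σ² = 8/105  (sign +1)
combine: 4πI² = 105·3/35·8/105 = 24/35
take √, sign -1: I = -0.23359668

-0.233597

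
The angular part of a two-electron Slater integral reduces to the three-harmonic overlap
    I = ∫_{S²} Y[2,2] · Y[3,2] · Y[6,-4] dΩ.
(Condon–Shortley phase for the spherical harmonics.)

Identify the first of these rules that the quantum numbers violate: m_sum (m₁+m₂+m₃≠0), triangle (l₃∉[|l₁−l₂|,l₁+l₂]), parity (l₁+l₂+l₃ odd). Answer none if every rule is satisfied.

triangle

Σmᵢ = 0  ✓
l₃∈[|l₁−l₂|,l₁+l₂]=[1,5], have l₃=6  ✗
Σlᵢ = 11 ⇒ odd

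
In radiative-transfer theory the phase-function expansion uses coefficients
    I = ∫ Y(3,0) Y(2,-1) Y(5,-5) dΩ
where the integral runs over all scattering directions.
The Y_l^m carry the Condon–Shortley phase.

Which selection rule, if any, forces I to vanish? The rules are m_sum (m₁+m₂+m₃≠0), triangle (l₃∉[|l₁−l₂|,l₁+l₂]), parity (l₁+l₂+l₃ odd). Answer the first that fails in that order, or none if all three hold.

azimuthal sum: 0 − 1 − 5 = -6  ✗
1 ≤ 5 ≤ 5 (triangle on l)
L = 3 + 2 + 5 = 10 (even)

m_sum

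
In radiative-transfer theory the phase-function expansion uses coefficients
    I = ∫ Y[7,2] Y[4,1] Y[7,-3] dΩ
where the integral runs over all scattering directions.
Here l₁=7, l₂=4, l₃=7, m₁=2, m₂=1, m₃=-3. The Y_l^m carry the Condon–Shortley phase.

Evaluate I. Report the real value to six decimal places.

-0.130365

m-sum 0 ✓  L=18 even ✓  3≤7≤11 ✓
Π(2lᵢ+1) = 15×9×15 = 2025
triangle coeff Δ(7,4,7) = 1/58198140
Σ_t [0,4]: t=0:+1/17418240 t=1:−1/622080 t=2:+1/230400 t=3:−1/622080 t=4:+1/17418240 = 1/806400
(3j)²=2268/230945 [(7 4 7; 0 0 0)], sign=-1
Σ_t [1,4]: t=1:−1/2488320 t=2:+1/725760 t=3:−1/1935360 t=4:+1/52254720 = 5/10450944
(3j)²=31250/2909907 [(7 4 7; 2 1 -3)], sign=+1
⇒ 4πI² = 455625000/2133423721
I = (-1)√(455625000/2133423721/(4π)) = -0.13036478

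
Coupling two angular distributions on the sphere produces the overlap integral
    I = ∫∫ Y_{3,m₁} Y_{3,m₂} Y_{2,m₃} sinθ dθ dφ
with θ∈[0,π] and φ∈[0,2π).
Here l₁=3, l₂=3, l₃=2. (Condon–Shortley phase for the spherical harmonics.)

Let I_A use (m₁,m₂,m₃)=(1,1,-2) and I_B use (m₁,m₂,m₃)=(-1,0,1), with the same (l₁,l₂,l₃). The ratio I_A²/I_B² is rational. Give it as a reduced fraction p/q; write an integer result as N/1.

12/1

l's match ⇒ only the (l;m) 3-j factors differ between A and B.
A: triangle coeff Δ(3,3,2) = 1/3780; Σ_t [2,2]: t=2:+1/16 = 1/16; (3j)²=2/35 [(3 3 2; 1 1 -2)], sign=+1
B: triangle coeff Δ(3,3,2) = 1/3780; Σ_t [2,3]: t=2:+1/8 t=3:−1/12 = 1/24; (3j)²=1/210 [(3 3 2; -1 0 1)], sign=-1
I_A²/I_B² = (2/35)/(1/210) = 12/1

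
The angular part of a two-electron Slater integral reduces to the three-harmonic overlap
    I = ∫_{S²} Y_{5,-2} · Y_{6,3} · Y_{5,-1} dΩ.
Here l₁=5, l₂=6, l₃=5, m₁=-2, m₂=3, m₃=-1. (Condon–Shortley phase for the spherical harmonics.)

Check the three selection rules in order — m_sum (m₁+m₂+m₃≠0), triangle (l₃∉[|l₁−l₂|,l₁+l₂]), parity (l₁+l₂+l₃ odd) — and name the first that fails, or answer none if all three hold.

none

Σmᵢ = 0  ✓
l₃∈[|l₁−l₂|,l₁+l₂]=[1,11], have l₃=5  ✓
Σlᵢ = 16 ⇒ even  ✓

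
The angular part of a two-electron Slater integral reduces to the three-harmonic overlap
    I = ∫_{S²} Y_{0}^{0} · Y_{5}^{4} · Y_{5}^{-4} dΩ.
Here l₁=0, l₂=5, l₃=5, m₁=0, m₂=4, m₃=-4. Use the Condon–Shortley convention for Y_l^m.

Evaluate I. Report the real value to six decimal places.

0.282095

Rules hold: Σm=0, L=10 even, 5≤5≤5.
N = 1·11·11 = 121
Δ = 0!·0!·10!/11! = 1/11
Racah Σ t=0..0: t=0:+1/14400 = 1/14400
⇒ 3j(0 5 5; 0 0 0)² = 1/11, sgn -1
Racah Σ t=0..0: t=0:+1/362880 = 1/362880
⇒ 3j(0 5 5; 0 4 -4)² = 1/11, sgn -1
4πI² = N·(3j₀)²·(3jₘ)² = 1/1
I = +1·√(1/4π) = 0.28209479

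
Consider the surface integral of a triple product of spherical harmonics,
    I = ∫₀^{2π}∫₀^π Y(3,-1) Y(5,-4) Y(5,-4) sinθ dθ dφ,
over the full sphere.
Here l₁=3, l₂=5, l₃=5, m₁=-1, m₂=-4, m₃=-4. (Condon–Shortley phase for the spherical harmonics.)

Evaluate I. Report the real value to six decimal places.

Σmᵢ = -9 ≠ 0, so the φ-integral vanishes; I = 0

0.000000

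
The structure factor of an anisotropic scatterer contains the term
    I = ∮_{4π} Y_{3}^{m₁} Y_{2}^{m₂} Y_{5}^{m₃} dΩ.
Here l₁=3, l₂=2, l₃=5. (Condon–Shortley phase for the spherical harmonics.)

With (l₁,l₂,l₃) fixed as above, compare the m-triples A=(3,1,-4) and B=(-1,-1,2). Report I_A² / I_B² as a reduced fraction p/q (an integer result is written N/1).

4/5

Shared (l₁,l₂,l₃)=(3,2,5): N and (l;000)² cancel in I_A²/I_B².
A: Δ = 0!·6!·4!/11! = 1/2310; Racah Σ t=0..0: t=0:+1/4320 = 1/4320; ⇒ 3j(3 2 5; 3 1 -4)² = 2/55, sgn -1
B: Δ = 0!·6!·4!/11! = 1/2310; Racah Σ t=0..0: t=0:+1/288 = 1/288; ⇒ 3j(3 2 5; -1 -1 2)² = 1/22, sgn -1
I_A²/I_B² = (2/55)/(1/22) = 4/5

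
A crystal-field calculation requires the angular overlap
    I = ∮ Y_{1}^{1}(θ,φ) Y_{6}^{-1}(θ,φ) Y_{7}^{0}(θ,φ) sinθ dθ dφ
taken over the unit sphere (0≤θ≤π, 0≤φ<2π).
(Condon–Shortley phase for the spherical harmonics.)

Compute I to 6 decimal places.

m-sum 0 ✓  L=14 even ✓  5≤7≤7 ✓
Π(2lᵢ+1) = 3×13×15 = 585
triangle coeff Δ(1,6,7) = 1/1365
Σ_t [0,0]: t=0:+1/518400 = 1/518400
(3j)²=7/195 [(1 6 7; 0 0 0)], sign=-1
Σ_t [0,0]: t=0:+1/1209600 = 1/1209600
(3j)²=1/65 [(1 6 7; 1 -1 0)], sign=-1
⇒ 4πI² = 21/65
I = (+1)√(21/65/(4π)) = 0.16034227

0.160342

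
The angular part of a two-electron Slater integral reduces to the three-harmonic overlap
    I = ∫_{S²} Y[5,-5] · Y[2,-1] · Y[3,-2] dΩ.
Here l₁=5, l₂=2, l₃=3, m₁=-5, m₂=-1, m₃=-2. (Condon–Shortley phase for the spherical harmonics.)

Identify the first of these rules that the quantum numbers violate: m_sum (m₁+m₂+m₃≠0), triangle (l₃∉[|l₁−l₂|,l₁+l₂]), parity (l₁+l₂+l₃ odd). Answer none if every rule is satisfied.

m_sum

azimuthal sum: -5 − 1 − 2 = -8  ✗
3 ≤ 3 ≤ 7 (triangle on l)
L = 5 + 2 + 3 = 10 (even)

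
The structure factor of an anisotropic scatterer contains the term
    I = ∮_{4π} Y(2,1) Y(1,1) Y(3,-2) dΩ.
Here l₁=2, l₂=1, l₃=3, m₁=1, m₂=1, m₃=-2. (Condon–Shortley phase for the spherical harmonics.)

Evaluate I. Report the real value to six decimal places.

m-sum 0 ✓  L=6 even ✓  1≤3≤3 ✓
Π(2lᵢ+1) = 5×3×7 = 105
triangle coeff Δ(2,1,3) = 1/105
Σ_t [0,0]: t=0:+1/4 = 1/4
(3j)²=3/35 [(2 1 3; 0 0 0)], sign=-1
Σ_t [0,0]: t=0:+1/12 = 1/12
(3j)²=2/21 [(2 1 3; 1 1 -2)], sign=-1
⇒ 4πI² = 6/7
I = (+1)√(6/7/(4π)) = 0.26116903

0.261169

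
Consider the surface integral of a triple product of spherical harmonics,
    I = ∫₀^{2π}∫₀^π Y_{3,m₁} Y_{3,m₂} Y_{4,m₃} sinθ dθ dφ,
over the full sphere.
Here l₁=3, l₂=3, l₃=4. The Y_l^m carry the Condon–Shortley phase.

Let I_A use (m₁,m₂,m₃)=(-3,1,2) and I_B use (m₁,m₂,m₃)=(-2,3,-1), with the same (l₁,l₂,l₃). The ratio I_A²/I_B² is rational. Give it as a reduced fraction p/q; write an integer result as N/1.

9/5

Same 3,3,4: normalisation and zero-m 3j drop out of the ratio.
A: Δ: 2! 4! 4! / 11! → 1/34650; sum: t=2:+1/192 = 1/192; 3j²(3 3 4; -3 1 2) = Δ·Π!·Σ² = 3/77  (sign +1)
B: Δ: 2! 4! 4! / 11! → 1/34650; sum: t=2:+1/288 = 1/288; 3j²(3 3 4; -2 3 -1) = Δ·Π!·Σ² = 5/231  (sign -1)
I_A²/I_B² = (3/77)/(5/231) = 9/5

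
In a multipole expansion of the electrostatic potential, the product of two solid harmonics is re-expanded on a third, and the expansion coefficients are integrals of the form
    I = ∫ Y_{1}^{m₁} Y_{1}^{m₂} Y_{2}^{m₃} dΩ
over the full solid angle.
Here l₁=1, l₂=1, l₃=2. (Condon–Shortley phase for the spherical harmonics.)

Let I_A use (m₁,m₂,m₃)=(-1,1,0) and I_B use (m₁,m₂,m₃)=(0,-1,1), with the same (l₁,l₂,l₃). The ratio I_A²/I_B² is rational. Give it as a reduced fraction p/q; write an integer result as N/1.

1/3

Same 1,1,2: normalisation and zero-m 3j drop out of the ratio.
A: Δ: 0! 2! 2! / 5! → 1/30; sum: t=0:+1/4 = 1/4; 3j²(1 1 2; -1 1 0) = Δ·Π!·Σ² = 1/30  (sign +1)
B: Δ: 0! 2! 2! / 5! → 1/30; sum: t=0:+1/2 = 1/2; 3j²(1 1 2; 0 -1 1) = Δ·Π!·Σ² = 1/10  (sign -1)
I_A²/I_B² = (1/30)/(1/10) = 1/3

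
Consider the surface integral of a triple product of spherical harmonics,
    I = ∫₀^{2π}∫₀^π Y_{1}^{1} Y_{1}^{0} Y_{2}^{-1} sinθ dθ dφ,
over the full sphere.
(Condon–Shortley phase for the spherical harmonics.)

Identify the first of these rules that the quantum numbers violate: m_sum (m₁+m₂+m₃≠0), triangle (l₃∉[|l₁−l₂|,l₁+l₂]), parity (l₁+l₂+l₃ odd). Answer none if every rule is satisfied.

Σmᵢ = 0  ✓
l₃∈[|l₁−l₂|,l₁+l₂]=[0,2], have l₃=2  ✓
Σlᵢ = 4 ⇒ even  ✓

none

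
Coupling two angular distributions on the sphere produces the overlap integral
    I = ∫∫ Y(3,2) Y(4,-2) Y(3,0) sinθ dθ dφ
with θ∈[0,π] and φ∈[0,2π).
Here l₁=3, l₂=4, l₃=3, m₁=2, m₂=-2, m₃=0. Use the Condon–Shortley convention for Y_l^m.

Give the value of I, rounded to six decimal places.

Rules hold: Σm=0, L=10 even, 1≤3≤7.
N = 7·9·7 = 441
Δ = 4!·2!·4!/11! = 1/34650
Racah Σ t=1..3: t=1:−1/72 t=2:+1/16 t=3:−1/72 = 5/144
⇒ 3j(3 4 3; 0 0 0)² = 2/77, sgn -1
Racah Σ t=0..1: t=0:+1/96 t=1:−1/72 = -1/288
⇒ 3j(3 4 3; 2 -2 0)² = 1/462, sgn +1
4πI² = N·(3j₀)²·(3jₘ)² = 3/121
I = -1·√(0.0247934/4π) = -0.04441841

-0.044418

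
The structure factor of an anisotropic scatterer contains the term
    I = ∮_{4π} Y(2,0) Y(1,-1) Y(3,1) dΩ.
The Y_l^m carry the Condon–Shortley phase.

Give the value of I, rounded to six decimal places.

-0.202301

m-sum 0 ✓  L=6 even ✓  1≤3≤3 ✓
Π(2lᵢ+1) = 5×3×7 = 105
triangle coeff Δ(2,1,3) = 1/105
Σ_t [0,0]: t=0:+1/4 = 1/4
(3j)²=3/35 [(2 1 3; 0 0 0)], sign=-1
Σ_t [0,0]: t=0:+1/8 = 1/8
(3j)²=2/35 [(2 1 3; 0 -1 1)], sign=+1
⇒ 4πI² = 18/35
I = (-1)√(18/35/(4π)) = -0.20230066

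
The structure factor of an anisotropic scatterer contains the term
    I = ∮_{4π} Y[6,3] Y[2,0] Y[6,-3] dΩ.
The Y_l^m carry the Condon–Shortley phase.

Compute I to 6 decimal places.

-0.057344

m-sum 0 ✓  L=14 even ✓  4≤6≤8 ✓
Π(2lᵢ+1) = 13×5×13 = 845
triangle coeff Δ(6,2,6) = 1/90090
Σ_t [0,2]: t=0:+1/69120 t=1:−1/14400 t=2:+1/69120 = -7/172800
(3j)²=14/715 [(6 2 6; 0 0 0)], sign=-1
Σ_t [0,2]: t=0:+1/120960 t=1:−1/80640 t=2:+1/1451520 = -1/290304
(3j)²=5/2002 [(6 2 6; 3 0 -3)], sign=+1
⇒ 4πI² = 5/121
I = (-1)√(5/121/(4π)) = -0.05734392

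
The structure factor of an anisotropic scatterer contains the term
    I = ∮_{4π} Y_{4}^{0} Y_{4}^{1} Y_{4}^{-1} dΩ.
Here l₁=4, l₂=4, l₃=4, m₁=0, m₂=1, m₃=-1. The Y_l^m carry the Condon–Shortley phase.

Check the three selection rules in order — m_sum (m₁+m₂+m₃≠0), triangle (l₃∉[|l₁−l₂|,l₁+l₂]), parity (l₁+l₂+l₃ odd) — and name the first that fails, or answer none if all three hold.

Σmᵢ = 0  ✓
l₃∈[|l₁−l₂|,l₁+l₂]=[0,8], have l₃=4  ✓
Σlᵢ = 12 ⇒ even  ✓

none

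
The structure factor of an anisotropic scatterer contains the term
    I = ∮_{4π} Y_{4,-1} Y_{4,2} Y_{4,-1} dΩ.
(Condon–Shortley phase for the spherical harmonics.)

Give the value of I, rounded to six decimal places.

0.144370

m-sum 0 ✓  L=12 even ✓  0≤4≤8 ✓
Π(2lᵢ+1) = 9×9×9 = 729
triangle coeff Δ(4,4,4) = 1/450450
Σ_t [0,4]: t=0:+1/13824 t=1:−1/216 t=2:+1/64 t=3:−1/216 t=4:+1/13824 = 5/768
(3j)²=18/1001 [(4 4 4; 0 0 0)], sign=+1
Σ_t [2,4]: t=2:+1/576 t=3:−1/144 t=4:+1/576 = -1/288
(3j)²=20/1001 [(4 4 4; -1 2 -1)], sign=+1
⇒ 4πI² = 262440/1002001
I = (+1)√(262440/1002001/(4π)) = 0.14436968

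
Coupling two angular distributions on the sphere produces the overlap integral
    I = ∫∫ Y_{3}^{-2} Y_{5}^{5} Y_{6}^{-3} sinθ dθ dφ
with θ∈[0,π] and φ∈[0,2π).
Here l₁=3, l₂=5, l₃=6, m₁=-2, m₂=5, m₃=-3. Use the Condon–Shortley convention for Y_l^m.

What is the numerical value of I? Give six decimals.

0.088266

m-sum 0 ✓  L=14 even ✓  2≤6≤8 ✓
Π(2lᵢ+1) = 7×11×13 = 1001
triangle coeff Δ(3,5,6) = 1/675675
Σ_t [0,2]: t=0:+1/8640 t=1:−1/2304 t=2:+1/8640 = -7/34560
(3j)²=7/429 [(3 5 6; 0 0 0)], sign=-1
Σ_t [2,2]: t=2:+1/483840 = 1/483840
(3j)²=6/1001 [(3 5 6; -2 5 -3)], sign=-1
⇒ 4πI² = 14/143
I = (+1)√(14/143/(4π)) = 0.08826552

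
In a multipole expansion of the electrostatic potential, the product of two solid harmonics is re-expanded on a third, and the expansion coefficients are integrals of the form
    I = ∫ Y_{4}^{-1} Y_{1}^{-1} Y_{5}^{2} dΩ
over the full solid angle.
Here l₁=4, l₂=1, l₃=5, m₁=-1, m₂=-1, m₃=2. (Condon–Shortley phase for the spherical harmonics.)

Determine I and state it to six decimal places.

0.225034

m-sum 0 ✓  L=10 even ✓  3≤5≤5 ✓
Π(2lᵢ+1) = 9×3×11 = 297
triangle coeff Δ(4,1,5) = 1/495
Σ_t [0,0]: t=0:+1/576 = 1/576
(3j)²=5/99 [(4 1 5; 0 0 0)], sign=-1
Σ_t [0,0]: t=0:+1/1440 = 1/1440
(3j)²=7/165 [(4 1 5; -1 -1 2)], sign=-1
⇒ 4πI² = 7/11
I = (+1)√(7/11/(4π)) = 0.22503380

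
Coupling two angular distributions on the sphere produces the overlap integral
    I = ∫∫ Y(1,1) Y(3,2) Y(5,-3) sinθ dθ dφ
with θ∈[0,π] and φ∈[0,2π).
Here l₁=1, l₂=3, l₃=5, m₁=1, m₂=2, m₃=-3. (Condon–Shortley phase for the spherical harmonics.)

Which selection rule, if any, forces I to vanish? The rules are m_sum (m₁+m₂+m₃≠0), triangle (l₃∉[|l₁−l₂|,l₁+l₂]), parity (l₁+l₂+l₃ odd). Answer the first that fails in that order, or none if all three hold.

triangle

Σmᵢ = 0  ✓
l₃∈[|l₁−l₂|,l₁+l₂]=[2,4], have l₃=5  ✗
Σlᵢ = 9 ⇒ odd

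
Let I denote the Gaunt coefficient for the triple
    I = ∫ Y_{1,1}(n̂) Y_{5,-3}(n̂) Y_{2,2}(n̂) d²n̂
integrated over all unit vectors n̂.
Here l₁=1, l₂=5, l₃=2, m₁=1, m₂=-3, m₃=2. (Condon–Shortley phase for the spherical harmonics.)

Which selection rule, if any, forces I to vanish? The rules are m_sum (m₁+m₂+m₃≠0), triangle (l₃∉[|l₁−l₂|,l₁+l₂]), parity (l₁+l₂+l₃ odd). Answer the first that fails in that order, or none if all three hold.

Σmᵢ = 0  ✓
l₃∈[|l₁−l₂|,l₁+l₂]=[4,6], have l₃=2  ✗
Σlᵢ = 8 ⇒ even

triangle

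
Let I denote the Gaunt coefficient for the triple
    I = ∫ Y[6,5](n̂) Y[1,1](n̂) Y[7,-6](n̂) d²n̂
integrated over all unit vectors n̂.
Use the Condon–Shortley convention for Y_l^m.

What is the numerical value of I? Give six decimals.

0.309019

Rules hold: Σm=0, L=14 even, 5≤7≤7.
N = 13·3·15 = 585
Δ = 0!·12!·2!/15! = 1/1365
Racah Σ t=0..0: t=0:+1/518400 = 1/518400
⇒ 3j(6 1 7; 0 0 0)² = 7/195, sgn -1
Racah Σ t=0..0: t=0:+1/79833600 = 1/79833600
⇒ 3j(6 1 7; 5 1 -6)² = 2/35, sgn -1
4πI² = N·(3j₀)²·(3jₘ)² = 6/5
I = +1·√(1.2/4π) = 0.30901936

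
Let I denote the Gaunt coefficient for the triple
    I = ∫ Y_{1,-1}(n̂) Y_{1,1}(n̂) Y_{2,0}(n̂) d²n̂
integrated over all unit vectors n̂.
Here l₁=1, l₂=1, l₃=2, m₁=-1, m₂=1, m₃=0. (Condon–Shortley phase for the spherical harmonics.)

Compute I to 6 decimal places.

0.126157

Checks pass: Σm=0; 4 even; l₃=2∈[0,2].
(2·1+1)(2·1+1)(2·2+1) = 45
Δ: 0! 2! 2! / 5! → 1/30
sum: t=0:+1/1 = 1/1
3j²(1 1 2; 0 0 0) = Δ·Π!·Σ² = 2/15  (sign +1)
sum: t=0:+1/4 = 1/4
3j²(1 1 2; -1 1 0) = Δ·Π!·Σ² = 1/30  (sign +1)
combine: 4πI² = 45·2/15·1/30 = 1/5
take √, sign +1: I = 0.12615663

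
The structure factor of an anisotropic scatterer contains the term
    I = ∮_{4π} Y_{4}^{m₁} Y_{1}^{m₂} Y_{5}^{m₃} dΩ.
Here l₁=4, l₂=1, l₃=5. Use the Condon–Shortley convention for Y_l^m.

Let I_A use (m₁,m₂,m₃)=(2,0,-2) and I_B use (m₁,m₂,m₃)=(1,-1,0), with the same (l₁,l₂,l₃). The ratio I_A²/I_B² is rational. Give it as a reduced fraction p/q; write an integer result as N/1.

21/10

Shared (l₁,l₂,l₃)=(4,1,5): N and (l;000)² cancel in I_A²/I_B².
A: Δ = 0!·8!·2!/11! = 1/495; Racah Σ t=0..0: t=0:+1/1440 = 1/1440; ⇒ 3j(4 1 5; 2 0 -2)² = 7/165, sgn -1
B: Δ = 0!·8!·2!/11! = 1/495; Racah Σ t=0..0: t=0:+1/1440 = 1/1440; ⇒ 3j(4 1 5; 1 -1 0)² = 2/99, sgn -1
I_A²/I_B² = (7/165)/(2/99) = 21/10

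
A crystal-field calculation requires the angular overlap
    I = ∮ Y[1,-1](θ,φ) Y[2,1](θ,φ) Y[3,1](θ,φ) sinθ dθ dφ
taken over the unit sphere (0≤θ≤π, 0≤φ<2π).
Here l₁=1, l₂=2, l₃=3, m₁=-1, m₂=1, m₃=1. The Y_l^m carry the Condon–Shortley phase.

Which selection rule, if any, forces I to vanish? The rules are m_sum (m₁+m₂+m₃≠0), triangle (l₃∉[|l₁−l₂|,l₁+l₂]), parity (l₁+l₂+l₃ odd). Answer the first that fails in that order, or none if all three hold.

m_sum

m₁+m₂+m₃ = -1 + 1 + 1 = 1  ✗
triangle: |1−2|=1 ≤ l₃=3 ≤ 1+2=3
parity: l₁+l₂+l₃ = 6 is even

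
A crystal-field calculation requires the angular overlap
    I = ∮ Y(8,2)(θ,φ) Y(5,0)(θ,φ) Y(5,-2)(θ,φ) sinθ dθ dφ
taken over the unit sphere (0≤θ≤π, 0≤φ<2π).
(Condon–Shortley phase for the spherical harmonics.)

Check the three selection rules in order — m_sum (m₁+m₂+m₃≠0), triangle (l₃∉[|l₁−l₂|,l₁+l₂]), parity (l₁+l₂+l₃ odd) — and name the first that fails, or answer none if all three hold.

azimuthal sum: 2 + 0 − 2 = 0  ✓
3 ≤ 5 ≤ 13 (triangle on l)  ✓
L = 8 + 5 + 5 = 18 (even)  ✓

none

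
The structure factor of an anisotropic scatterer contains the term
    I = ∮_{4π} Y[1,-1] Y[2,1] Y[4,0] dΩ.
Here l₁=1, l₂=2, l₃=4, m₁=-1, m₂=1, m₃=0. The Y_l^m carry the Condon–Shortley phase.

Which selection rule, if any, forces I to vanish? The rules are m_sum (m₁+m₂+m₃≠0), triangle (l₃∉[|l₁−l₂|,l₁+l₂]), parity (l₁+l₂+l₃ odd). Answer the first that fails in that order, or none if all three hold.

triangle

Σmᵢ = 0  ✓
l₃∈[|l₁−l₂|,l₁+l₂]=[1,3], have l₃=4  ✗
Σlᵢ = 7 ⇒ odd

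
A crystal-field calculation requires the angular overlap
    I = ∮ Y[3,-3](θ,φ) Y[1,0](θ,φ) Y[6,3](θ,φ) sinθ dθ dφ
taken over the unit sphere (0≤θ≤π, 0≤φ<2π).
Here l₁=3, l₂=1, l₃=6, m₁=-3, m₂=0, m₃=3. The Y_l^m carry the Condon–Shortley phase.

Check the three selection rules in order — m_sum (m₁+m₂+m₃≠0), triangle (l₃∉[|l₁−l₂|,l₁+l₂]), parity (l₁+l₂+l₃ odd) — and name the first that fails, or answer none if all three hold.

m₁+m₂+m₃ = -3 + 0 + 3 = 0  ✓
triangle: |3−1|=2 ≤ l₃=6 ≤ 3+1=4  ✗
parity: l₁+l₂+l₃ = 10 is even

triangle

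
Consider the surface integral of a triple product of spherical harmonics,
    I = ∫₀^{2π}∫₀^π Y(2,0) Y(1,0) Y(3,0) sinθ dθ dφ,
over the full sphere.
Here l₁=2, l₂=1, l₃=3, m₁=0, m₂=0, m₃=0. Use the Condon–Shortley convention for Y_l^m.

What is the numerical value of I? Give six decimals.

Rules hold: Σm=0, L=6 even, 1≤3≤3.
N = 5·3·7 = 105
Δ = 0!·4!·2!/7! = 1/105
Racah Σ t=0..0: t=0:+1/4 = 1/4
⇒ 3j(2 1 3; 0 0 0)² = 3/35, sgn -1
(m-triple is (0,0,0) — same symbol as above.)
4πI² = N·(3j₀)²·(3jₘ)² = 27/35
I = +1·√(0.771429/4π) = 0.24776670

0.247767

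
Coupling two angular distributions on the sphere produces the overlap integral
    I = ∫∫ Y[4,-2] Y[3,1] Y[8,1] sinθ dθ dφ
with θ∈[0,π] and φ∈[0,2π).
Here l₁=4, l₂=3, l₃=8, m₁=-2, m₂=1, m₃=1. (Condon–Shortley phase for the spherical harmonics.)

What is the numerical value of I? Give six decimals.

0.000000

l₃=8 ∉ [1,7] — triangle fails ⇒ I = 0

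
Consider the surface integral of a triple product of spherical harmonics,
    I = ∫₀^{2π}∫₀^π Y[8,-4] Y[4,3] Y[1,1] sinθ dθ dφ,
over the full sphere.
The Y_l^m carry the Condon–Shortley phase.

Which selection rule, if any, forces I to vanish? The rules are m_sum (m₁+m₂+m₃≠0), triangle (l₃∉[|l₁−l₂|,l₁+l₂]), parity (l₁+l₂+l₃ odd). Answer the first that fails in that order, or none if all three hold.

azimuthal sum: -4 + 3 + 1 = 0  ✓
4 ≤ 1 ≤ 12 (triangle on l)  ✗
L = 8 + 4 + 1 = 13 (odd)

triangle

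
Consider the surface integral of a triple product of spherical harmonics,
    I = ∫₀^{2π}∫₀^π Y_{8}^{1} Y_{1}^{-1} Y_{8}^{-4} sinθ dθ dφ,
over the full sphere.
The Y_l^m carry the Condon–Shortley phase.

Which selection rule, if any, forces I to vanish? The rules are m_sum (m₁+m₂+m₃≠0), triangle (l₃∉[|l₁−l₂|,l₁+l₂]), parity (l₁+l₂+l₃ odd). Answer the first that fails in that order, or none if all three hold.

azimuthal sum: 1 − 1 − 4 = -4  ✗
7 ≤ 8 ≤ 9 (triangle on l)
L = 8 + 1 + 8 = 17 (odd)

m_sum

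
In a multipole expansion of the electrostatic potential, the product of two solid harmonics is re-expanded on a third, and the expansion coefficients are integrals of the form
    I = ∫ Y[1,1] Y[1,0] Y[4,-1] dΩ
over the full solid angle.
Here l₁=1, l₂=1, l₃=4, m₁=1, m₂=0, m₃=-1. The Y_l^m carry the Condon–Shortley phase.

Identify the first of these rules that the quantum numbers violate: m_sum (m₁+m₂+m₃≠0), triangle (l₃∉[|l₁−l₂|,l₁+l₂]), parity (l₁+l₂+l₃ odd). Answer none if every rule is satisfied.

m₁+m₂+m₃ = 1 + 0 − 1 = 0  ✓
triangle: |1−1|=0 ≤ l₃=4 ≤ 1+1=2  ✗
parity: l₁+l₂+l₃ = 6 is even

triangle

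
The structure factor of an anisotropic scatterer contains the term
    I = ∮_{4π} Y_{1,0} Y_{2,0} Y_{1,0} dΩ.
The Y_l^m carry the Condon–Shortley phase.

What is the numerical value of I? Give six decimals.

m-sum 0 ✓  L=4 even ✓  1≤1≤3 ✓
Π(2lᵢ+1) = 3×5×3 = 45
triangle coeff Δ(1,2,1) = 1/30
Σ_t [1,1]: t=1:−1/1 = -1/1
(3j)²=2/15 [(1 2 1; 0 0 0)], sign=+1
(m-triple is (0,0,0) — same symbol as above.)
⇒ 4πI² = 4/5
I = (+1)√(4/5/(4π)) = 0.25231325

0.252313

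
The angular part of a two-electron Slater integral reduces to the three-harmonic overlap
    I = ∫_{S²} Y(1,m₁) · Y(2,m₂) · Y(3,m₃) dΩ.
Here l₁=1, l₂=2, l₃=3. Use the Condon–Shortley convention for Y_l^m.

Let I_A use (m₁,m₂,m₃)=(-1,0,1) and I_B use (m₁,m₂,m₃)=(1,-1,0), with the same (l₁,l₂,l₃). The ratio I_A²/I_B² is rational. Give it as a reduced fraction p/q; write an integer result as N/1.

l's match ⇒ only the (l;m) 3-j factors differ between A and B.
A: triangle coeff Δ(1,2,3) = 1/105; Σ_t [0,0]: t=0:+1/8 = 1/8; (3j)²=2/35 [(1 2 3; -1 0 1)], sign=+1
B: triangle coeff Δ(1,2,3) = 1/105; Σ_t [0,0]: t=0:+1/12 = 1/12; (3j)²=1/35 [(1 2 3; 1 -1 0)], sign=-1
I_A²/I_B² = (2/35)/(1/35) = 2/1

2/1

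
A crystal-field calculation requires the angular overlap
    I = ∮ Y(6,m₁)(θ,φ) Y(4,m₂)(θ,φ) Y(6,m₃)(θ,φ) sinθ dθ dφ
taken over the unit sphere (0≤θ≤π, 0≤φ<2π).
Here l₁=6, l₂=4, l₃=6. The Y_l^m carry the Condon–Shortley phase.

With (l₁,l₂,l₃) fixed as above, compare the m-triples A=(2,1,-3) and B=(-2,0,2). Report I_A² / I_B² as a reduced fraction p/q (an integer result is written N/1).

7605/121

Same 6,4,6: normalisation and zero-m 3j drop out of the ratio.
A: Δ: 4! 8! 4! / 17! → 1/15315300; sum: t=1:−1/103680 t=2:+1/34560 t=3:−1/120960 t=4:+1/5806080 = 13/1161216; 3j²(6 4 6; 2 1 -3) = Δ·Π!·Σ² = 65/5236  (sign -1)
B: Δ: 4! 8! 4! / 17! → 1/15315300; sum: t=0:+1/23224320 t=1:−1/181440 t=2:+1/23040 t=3:−1/25920 t=4:+1/331776 = 11/4644864; 3j²(6 4 6; -2 0 2) = Δ·Π!·Σ² = 11/55692  (sign +1)
I_A²/I_B² = (65/5236)/(11/55692) = 7605/121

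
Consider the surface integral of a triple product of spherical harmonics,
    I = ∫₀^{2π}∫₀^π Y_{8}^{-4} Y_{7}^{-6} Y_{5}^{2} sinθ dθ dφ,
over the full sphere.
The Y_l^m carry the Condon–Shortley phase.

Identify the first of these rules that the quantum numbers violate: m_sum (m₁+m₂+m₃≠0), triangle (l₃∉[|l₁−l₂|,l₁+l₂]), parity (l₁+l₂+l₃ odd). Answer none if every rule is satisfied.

m_sum

m₁+m₂+m₃ = -4 − 6 + 2 = -8  ✗
triangle: |8−7|=1 ≤ l₃=5 ≤ 8+7=15
parity: l₁+l₂+l₃ = 20 is even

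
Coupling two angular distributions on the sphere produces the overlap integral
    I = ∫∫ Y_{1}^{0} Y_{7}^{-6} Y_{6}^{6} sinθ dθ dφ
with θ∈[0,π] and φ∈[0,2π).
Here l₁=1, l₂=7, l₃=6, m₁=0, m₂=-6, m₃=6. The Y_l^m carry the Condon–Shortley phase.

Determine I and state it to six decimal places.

0.126157

Checks pass: Σm=0; 14 even; l₃=6∈[6,8].
(2·1+1)(2·7+1)(2·6+1) = 585
Δ: 2! 0! 12! / 15! → 1/1365
sum: t=1:−1/518400 = -1/518400
3j²(1 7 6; 0 0 0) = Δ·Π!·Σ² = 7/195  (sign -1)
sum: t=1:−1/479001600 = -1/479001600
3j²(1 7 6; 0 -6 6) = Δ·Π!·Σ² = 1/105  (sign -1)
combine: 4πI² = 585·7/195·1/105 = 1/5
take √, sign +1: I = 0.12615663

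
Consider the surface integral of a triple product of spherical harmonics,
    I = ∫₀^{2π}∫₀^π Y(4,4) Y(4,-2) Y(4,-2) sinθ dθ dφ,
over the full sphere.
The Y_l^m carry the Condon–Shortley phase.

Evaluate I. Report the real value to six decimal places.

0.190983

Rules hold: Σm=0, L=12 even, 0≤4≤8.
N = 9·9·9 = 729
Δ = 4!·4!·4!/13! = 1/450450
Racah Σ t=0..4: t=0:+1/13824 t=1:−1/216 t=2:+1/64 t=3:−1/216 t=4:+1/13824 = 5/768
⇒ 3j(4 4 4; 0 0 0)² = 18/1001, sgn +1
Racah Σ t=0..0: t=0:+1/2304 = 1/2304
⇒ 3j(4 4 4; 4 -2 -2)² = 5/143, sgn +1
4πI² = N·(3j₀)²·(3jₘ)² = 65610/143143
I = +1·√(0.458353/4π) = 0.19098314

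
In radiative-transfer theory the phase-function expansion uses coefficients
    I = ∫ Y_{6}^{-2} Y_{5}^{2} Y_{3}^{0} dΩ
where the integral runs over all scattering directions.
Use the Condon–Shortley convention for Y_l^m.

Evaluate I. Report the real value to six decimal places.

Rules hold: Σm=0, L=14 even, 1≤3≤11.
N = 13·11·7 = 1001
Δ = 8!·4!·2!/15! = 1/675675
Racah Σ t=3..5: t=3:−1/8640 t=4:+1/2304 t=5:−1/8640 = 7/34560
⇒ 3j(6 5 3; 0 0 0)² = 7/429, sgn -1
Racah Σ t=5..7: t=5:−1/8640 t=6:+1/5760 t=7:−1/60480 = 1/24192
⇒ 3j(6 5 3; -2 2 0)² = 8/3003, sgn -1
4πI² = N·(3j₀)²·(3jₘ)² = 56/1287
I = +1·√(0.043512/4π) = 0.05884368

0.058844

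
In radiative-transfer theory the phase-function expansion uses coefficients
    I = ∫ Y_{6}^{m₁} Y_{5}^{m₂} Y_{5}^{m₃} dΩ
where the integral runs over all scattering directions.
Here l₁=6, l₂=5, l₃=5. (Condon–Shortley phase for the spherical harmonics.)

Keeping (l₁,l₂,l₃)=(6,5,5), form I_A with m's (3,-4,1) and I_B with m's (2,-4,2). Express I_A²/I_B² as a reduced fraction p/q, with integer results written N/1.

1/28

Shared (l₁,l₂,l₃)=(6,5,5): N and (l;000)² cancel in I_A²/I_B².
A: Δ = 6!·6!·4!/17! = 1/28588560; Racah Σ t=0..1: t=0:+1/155520 t=1:−1/138240 = -1/1244160; ⇒ 3j(6 5 5; 3 -4 1)² = 3/9724, sgn -1
B: Δ = 6!·6!·4!/17! = 1/28588560; Racah Σ t=0..1: t=0:+1/207360 t=1:−1/103680 = -1/207360; ⇒ 3j(6 5 5; 2 -4 2)² = 21/2431, sgn +1
I_A²/I_B² = (3/9724)/(21/2431) = 1/28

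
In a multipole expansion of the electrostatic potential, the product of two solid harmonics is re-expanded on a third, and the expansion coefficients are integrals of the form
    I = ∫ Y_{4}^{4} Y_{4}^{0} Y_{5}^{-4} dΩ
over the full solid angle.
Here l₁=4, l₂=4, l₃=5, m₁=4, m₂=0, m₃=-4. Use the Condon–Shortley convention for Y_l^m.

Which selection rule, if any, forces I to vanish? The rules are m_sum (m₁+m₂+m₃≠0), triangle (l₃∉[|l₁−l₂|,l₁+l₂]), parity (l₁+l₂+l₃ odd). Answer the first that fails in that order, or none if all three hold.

Σmᵢ = 0  ✓
l₃∈[|l₁−l₂|,l₁+l₂]=[0,8], have l₃=5  ✓
Σlᵢ = 13 ⇒ odd  ✗

parity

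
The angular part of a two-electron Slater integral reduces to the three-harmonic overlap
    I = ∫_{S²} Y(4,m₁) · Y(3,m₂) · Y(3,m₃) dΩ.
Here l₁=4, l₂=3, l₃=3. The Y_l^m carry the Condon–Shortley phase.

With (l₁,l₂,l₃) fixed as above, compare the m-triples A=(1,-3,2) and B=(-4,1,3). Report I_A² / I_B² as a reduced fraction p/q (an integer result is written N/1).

Same 4,3,3: normalisation and zero-m 3j drop out of the ratio.
A: Δ: 4! 4! 2! / 11! → 1/34650; sum: t=0:+1/288 = 1/288; 3j²(4 3 3; 1 -3 2) = Δ·Π!·Σ² = 5/231  (sign -1)
B: Δ: 4! 4! 2! / 11! → 1/34650; sum: t=4:+1/1152 = 1/1152; 3j²(4 3 3; -4 1 3) = Δ·Π!·Σ² = 1/33  (sign +1)
I_A²/I_B² = (5/231)/(1/33) = 5/7

5/7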